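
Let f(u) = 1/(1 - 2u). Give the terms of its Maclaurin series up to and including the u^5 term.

32*u^5 + 16*u^4 + 8*u^3 + 4*u^2 + 2*u + 1

f(0) = 1
f′(0) = 2
f′′(0) = 8
f′′′(0) = 48
f^(4)(0) = 384
f^(5)(0) = 3840
The Taylor polynomial is Σ f^(k)(0)/k! · u^k.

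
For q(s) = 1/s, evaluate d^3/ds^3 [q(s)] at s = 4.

-3/128

The coefficient of (s - 4)^3 in the expansion is -1/256, so q′′′(4) = 3! * (-1/256) = -3/128.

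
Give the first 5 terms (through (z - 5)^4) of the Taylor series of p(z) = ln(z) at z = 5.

-(z - 5)^4/2500 + (z - 5)^3/375 - (z - 5)^2/50 + (z - 5)/5 + ln(5)

Use the known series and substitute for the argument.
[(z - 5)^0] = ln(5);  [(z - 5)^1] = 1/5;  [(z - 5)^2] = -1/50;  [(z - 5)^3] = 1/375;  [(z - 5)^4] = -1/2500.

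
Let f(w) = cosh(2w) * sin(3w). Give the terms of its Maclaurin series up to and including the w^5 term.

Take the Cauchy product of the two expansions.
f(0) = 0
f′(0) = 3
f′′(0) = 0
f′′′(0) = 9
f^(4)(0) = 0
f^(5)(0) = -597
Then c_k = f^(k)(0)/k! gives each Taylor coefficient.

-199*w^5/40 + 3*w^3/2 + 3*w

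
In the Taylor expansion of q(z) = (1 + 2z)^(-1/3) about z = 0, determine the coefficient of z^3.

-112/81

[z^0] = 1;  [z^1] = -2/3;  [z^2] = 8/9;  [z^3] = -112/81.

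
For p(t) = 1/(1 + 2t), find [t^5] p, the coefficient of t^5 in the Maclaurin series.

-32

Use the known series and substitute for the argument.
p(0) = 1
p′(0) = -2
p′′(0) = 8
p′′′(0) = -48
p^(4)(0) = 384
p^(5)(0) = -3840
Then c_k = p^(k)(0)/k! gives each Taylor coefficient.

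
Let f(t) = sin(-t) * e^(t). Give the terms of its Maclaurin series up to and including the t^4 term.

Take the Cauchy product of the two expansions.
f(0) = 0
f′(0) = -1
f′′(0) = -2
f′′′(0) = -2
f^(4)(0) = 0

-t^3/3 - t^2 - t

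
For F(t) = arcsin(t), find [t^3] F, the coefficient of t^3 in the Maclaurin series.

Use the known series and substitute for the argument.
F(0) = 0
F′(0) = 1
F′′(0) = 0
F′′′(0) = 1
Then c_k = F^(k)(0)/k! gives each Taylor coefficient.

1/6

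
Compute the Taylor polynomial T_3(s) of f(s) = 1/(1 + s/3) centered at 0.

-s^3/27 + s^2/9 - s/3 + 1

Differentiate repeatedly and evaluate at the center.
[s^0] = 1;  [s^1] = -1/3;  [s^2] = 1/9;  [s^3] = -1/27.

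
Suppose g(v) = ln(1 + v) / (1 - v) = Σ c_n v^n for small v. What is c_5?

Expand each factor separately, then convolve coefficients.
[v^0] = 0;  [v^1] = 1;  [v^2] = 1/2;  [v^3] = 5/6;  [v^4] = 7/12;  [v^5] = 47/60.
So c_5 = g^(5)(0)/5! = 47/60.

47/60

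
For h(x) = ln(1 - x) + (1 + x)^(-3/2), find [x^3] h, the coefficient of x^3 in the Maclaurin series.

-121/48

Add the two expansions coefficient-wise.
[x^0] = 1;  [x^1] = -5/2;  [x^2] = 11/8;  [x^3] = -121/48.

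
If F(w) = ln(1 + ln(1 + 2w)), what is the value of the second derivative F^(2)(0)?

Let u equal the inner series; expand the outer function in u and truncate.
The coefficient of w^2 in the expansion is -4, so F′′(0) = 2! * (-4) = -8.

-8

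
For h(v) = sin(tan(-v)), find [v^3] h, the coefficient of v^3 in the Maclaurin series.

-1/6

Let u equal the inner series; expand the outer function in u and truncate.
h(0) = 0
h′(0) = -1
h′′(0) = 0
h′′′(0) = -1
So c_3 = h′′′(0)/3! = -1/6.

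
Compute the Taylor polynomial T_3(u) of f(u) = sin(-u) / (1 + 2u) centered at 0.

Expand each factor separately, then convolve coefficients.
f(0) = 0
f′(0) = -1
f′′(0) = 4
f′′′(0) = -23
The Taylor polynomial is Σ f^(k)(0)/k! · u^k.

-23*u^3/6 + 2*u^2 - u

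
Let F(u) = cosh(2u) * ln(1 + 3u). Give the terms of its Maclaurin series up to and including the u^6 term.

Expand each factor separately, then convolve coefficients.
[u^0] = 0;  [u^1] = 3;  [u^2] = -9/2;  [u^3] = 15;  [u^4] = -117/4;  [u^5] = 343/5;  [u^6] = -165.

-165*u^6 + 343*u^5/5 - 117*u^4/4 + 15*u^3 - 9*u^2/2 + 3*u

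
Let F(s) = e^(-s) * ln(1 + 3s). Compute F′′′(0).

90

Take the Cauchy product of the two expansions.
The coefficient of s^3 in the expansion is 15, so F′′′(0) = 3! * (15) = 90.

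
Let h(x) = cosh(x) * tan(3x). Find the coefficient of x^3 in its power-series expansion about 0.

Take the Cauchy product of the two expansions.
h(0) = 0
h′(0) = 3
h′′(0) = 0
h′′′(0) = 63
So c_3 = h′′′(0)/3! = 21/2.

21/2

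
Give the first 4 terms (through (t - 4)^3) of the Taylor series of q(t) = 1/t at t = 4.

Differentiate repeatedly and evaluate at the center.
q(4) = 1/4
q′(4) = -1/16
q′′(4) = 1/32
q′′′(4) = -3/128

-(t - 4)^3/256 + (t - 4)^2/64 - (t - 4)/16 + 1/4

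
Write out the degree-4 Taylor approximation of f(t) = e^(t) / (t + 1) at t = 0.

3*t^4/8 - t^3/3 + t^2/2 + 1

Use 1/(1 - r) = Σ r^k on the denominator, then take the Cauchy product.
f(0) = 1
f′(0) = 0
f′′(0) = 1
f′′′(0) = -2
f^(4)(0) = 9
The Taylor polynomial is Σ f^(k)(0)/k! · t^k.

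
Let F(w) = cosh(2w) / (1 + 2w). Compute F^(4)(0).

Multiply the two series term by term and collect like powers.
The coefficient of w^4 in the expansion is 74/3, so F^(4)(0) = 4! * (74/3) = 592.

592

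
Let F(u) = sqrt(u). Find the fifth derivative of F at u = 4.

105/16384

The coefficient of (u - 4)^5 in the expansion is 7/131072, so F^(5)(4) = 5! * (7/131072) = 105/16384.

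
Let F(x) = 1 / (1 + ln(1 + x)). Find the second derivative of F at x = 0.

Use the geometric series for the reciprocal, then substitute.
The coefficient of x^2 in the expansion is 3/2, so F′′(0) = 2! * (3/2) = 3.

3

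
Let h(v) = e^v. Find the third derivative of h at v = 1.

The coefficient of (v - 1)^3 in the expansion is e/6, so h′′′(1) = 3! * (e/6) = e.

e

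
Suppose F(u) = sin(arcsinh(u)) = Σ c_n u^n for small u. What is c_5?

Compose series: expand the inner function first, then feed it into the outer expansion.
F(0) = 0
F′(0) = 1
F′′(0) = 0
F′′′(0) = -2
F^(4)(0) = 0
F^(5)(0) = 20
Then c_k = F^(k)(0)/k! gives each Taylor coefficient.

1/6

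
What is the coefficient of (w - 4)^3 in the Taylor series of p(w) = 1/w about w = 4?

p(4) = 1/4
p′(4) = -1/16
p′′(4) = 1/32
p′′′(4) = -3/128

-1/256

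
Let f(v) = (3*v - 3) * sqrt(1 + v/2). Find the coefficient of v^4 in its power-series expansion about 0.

63/2048

Distribute the polynomial across the series and collect like powers.
[v^0] = -3;  [v^1] = 9/4;  [v^2] = 27/32;  [v^3] = -15/128;  [v^4] = 63/2048.
So c_4 = f^(4)(0)/4! = 63/2048.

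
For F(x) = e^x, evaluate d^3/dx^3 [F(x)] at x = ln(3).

3

Compute the successive derivatives at the expansion point and divide by k!.
The coefficient of (x - ln(3))^3 in the expansion is 1/2, so F′′′(ln(3)) = 3! * (1/2) = 3.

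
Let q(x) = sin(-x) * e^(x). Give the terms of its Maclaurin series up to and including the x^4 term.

-x^3/3 - x^2 - x

Multiply the two series term by term and collect like powers.
q(0) = 0
q′(0) = -1
q′′(0) = -2
q′′′(0) = -2
q^(4)(0) = 0
Dividing each by k! gives the coefficients c_0, ..., c_4.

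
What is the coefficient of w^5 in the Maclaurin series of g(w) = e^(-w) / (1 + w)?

Multiply the two series term by term and collect like powers.

-163/60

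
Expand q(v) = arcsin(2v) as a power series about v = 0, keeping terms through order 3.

4*v^3/3 + 2*v

Apply the Taylor formula c_k = f^(k)(a)/k!.
[v^0] = 0;  [v^1] = 2;  [v^2] = 0;  [v^3] = 4/3.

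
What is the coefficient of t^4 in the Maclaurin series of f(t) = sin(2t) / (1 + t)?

Write out both Maclaurin series and multiply, keeping only the needed powers.

-2/3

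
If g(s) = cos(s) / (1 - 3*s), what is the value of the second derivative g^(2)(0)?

17

Use 1/(1 - r) = Σ r^k on the denominator, then take the Cauchy product.
From the series, [s^2] g = 17/2; multiply by 2! = 2 to get 17.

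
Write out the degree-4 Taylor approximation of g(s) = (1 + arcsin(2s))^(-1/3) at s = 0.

848*s^4/243 - 148*s^3/81 + 8*s^2/9 - 2*s/3 + 1

Let u equal the inner series; expand the outer function in u and truncate.
[s^0] = 1;  [s^1] = -2/3;  [s^2] = 8/9;  [s^3] = -148/81;  [s^4] = 848/243.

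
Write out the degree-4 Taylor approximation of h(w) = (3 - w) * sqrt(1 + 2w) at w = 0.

-19*w^4/8 + 2*w^3 - 5*w^2/2 + 2*w + 3

Multiply each power in the prefactor through the base expansion.
[w^0] = 3;  [w^1] = 2;  [w^2] = -5/2;  [w^3] = 2;  [w^4] = -19/8.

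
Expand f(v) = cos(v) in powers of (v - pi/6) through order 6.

f(pi/6) = sqrt(3)/2
f′(pi/6) = -1/2
f′′(pi/6) = -sqrt(3)/2
f′′′(pi/6) = 1/2
f^(4)(pi/6) = sqrt(3)/2
f^(5)(pi/6) = -1/2
f^(6)(pi/6) = -sqrt(3)/2

-sqrt(3)*(v - pi/6)^6/1440 - (v - pi/6)^5/240 + sqrt(3)*(v - pi/6)^4/48 + (v - pi/6)^3/12 - sqrt(3)*(v - pi/6)^2/4 - (v - pi/6)/2 + sqrt(3)/2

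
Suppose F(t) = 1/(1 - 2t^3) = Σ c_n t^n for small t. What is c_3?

F(0) = 1
F′(0) = 0
F′′(0) = 0
F′′′(0) = 12
So c_3 = F′′′(0)/3! = 2.

2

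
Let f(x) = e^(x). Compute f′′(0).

From the series, [x^2] f = 1/2; multiply by 2! = 2 to get 1.

1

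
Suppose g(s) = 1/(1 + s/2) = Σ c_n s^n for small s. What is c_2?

Use the known series and substitute for the argument.
So c_2 = g′′(0)/2! = 1/4.

1/4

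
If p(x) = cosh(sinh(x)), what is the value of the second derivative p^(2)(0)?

1

Let u equal the inner series; expand the outer function in u and truncate.
The coefficient of x^2 in the expansion is 1/2, so p′′(0) = 2! * (1/2) = 1.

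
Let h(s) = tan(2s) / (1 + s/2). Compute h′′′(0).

Multiply the two series term by term and collect like powers.
From the series, [s^3] h = 19/6; multiply by 3! = 6 to get 19.

19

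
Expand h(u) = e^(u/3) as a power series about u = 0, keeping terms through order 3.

u^3/162 + u^2/18 + u/3 + 1

[u^0] = 1;  [u^1] = 1/3;  [u^2] = 1/18;  [u^3] = 1/162.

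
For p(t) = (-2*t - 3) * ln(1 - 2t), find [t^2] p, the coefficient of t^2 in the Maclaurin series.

10

Multiply each power in the prefactor through the base expansion.
[t^0] = 0;  [t^1] = 6;  [t^2] = 10.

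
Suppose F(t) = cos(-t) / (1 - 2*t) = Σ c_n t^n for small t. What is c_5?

337/12

Multiply the numerator's expansion by the denominator's geometric series.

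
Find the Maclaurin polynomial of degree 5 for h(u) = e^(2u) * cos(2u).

Take the Cauchy product of the two expansions.
h(0) = 1
h′(0) = 2
h′′(0) = 0
h′′′(0) = -16
h^(4)(0) = -64
h^(5)(0) = -128
Dividing each by k! gives the coefficients c_0, ..., c_5.

-16*u^5/15 - 8*u^4/3 - 8*u^3/3 + 2*u + 1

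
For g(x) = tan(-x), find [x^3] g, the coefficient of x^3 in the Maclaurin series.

[x^0] = 0;  [x^1] = -1;  [x^2] = 0;  [x^3] = -1/3.

-1/3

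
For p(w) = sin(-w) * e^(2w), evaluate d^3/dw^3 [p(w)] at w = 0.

-11

Take the Cauchy product of the two expansions.
The coefficient of w^3 in the expansion is -11/6, so p′′′(0) = 3! * (-11/6) = -11.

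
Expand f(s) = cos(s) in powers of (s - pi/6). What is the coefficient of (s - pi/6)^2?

Compute the successive derivatives at the expansion point and divide by k!.
f(pi/6) = sqrt(3)/2
f′(pi/6) = -1/2
f′′(pi/6) = -sqrt(3)/2

-sqrt(3)/4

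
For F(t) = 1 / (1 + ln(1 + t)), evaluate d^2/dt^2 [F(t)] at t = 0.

Expand as Σ (-1)^k u^k with u equal to the inner function's series.
The coefficient of t^2 in the expansion is 3/2, so F′′(0) = 2! * (3/2) = 3.

3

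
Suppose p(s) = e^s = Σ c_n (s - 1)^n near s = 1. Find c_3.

e/6

p(1) = e
p′(1) = e
p′′(1) = e
p′′′(1) = e
Dividing each by k! gives the coefficients c_0, ..., c_3.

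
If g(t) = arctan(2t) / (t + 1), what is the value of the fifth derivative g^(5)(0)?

688

Multiply the numerator's expansion by the denominator's geometric series.
The coefficient of t^5 in the expansion is 86/15, so g^(5)(0) = 5! * (86/15) = 688.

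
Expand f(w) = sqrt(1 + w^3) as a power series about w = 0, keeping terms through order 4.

w^3/2 + 1

f(0) = 1
f′(0) = 0
f′′(0) = 0
f′′′(0) = 3
f^(4)(0) = 0
Then c_k = f^(k)(0)/k! gives each Taylor coefficient.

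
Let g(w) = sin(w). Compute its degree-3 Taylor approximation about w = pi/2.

g(pi/2) = 1
g′(pi/2) = 0
g′′(pi/2) = -1
g′′′(pi/2) = 0

1 - (w - pi/2)^2/2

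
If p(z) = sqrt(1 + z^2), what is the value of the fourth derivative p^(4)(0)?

-3

The coefficient of z^4 in the expansion is -1/8, so p^(4)(0) = 4! * (-1/8) = -3.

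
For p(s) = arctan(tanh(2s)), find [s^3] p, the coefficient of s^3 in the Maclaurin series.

Compose series: expand the inner function first, then feed it into the outer expansion.
[s^0] = 0;  [s^1] = 2;  [s^2] = 0;  [s^3] = -16/3.
So c_3 = p′′′(0)/3! = -16/3.

-16/3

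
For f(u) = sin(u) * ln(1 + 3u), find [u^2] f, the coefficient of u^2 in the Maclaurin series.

Take the Cauchy product of the two expansions.
[u^0] = 0;  [u^1] = 0;  [u^2] = 3.

3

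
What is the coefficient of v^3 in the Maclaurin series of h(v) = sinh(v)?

1/6

Compute the successive derivatives at the expansion point and divide by k!.
h(0) = 0
h′(0) = 1
h′′(0) = 0
h′′′(0) = 1
Then c_k = h^(k)(0)/k! gives each Taylor coefficient.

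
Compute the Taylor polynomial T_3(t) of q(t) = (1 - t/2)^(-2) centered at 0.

Use the known series and substitute for the argument.
q(0) = 1
q′(0) = 1
q′′(0) = 3/2
q′′′(0) = 3

t^3/2 + 3*t^2/4 + t + 1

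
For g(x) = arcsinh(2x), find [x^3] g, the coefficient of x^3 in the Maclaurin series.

-4/3

[x^0] = 0;  [x^1] = 2;  [x^2] = 0;  [x^3] = -4/3.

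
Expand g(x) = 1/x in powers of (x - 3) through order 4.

g(3) = 1/3
g′(3) = -1/9
g′′(3) = 2/27
g′′′(3) = -2/27
g^(4)(3) = 8/81

(x - 3)^4/243 - (x - 3)^3/81 + (x - 3)^2/27 - (x - 3)/9 + 1/3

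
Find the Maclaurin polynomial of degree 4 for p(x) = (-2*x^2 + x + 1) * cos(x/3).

Distribute the polynomial across the series and collect like powers.
p(0) = 1
p′(0) = 1
p′′(0) = -37/9
p′′′(0) = -1/3
p^(4)(0) = 217/81

217*x^4/1944 - x^3/18 - 37*x^2/18 + x + 1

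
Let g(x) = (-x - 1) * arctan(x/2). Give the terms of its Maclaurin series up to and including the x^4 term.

Shift and add copies of the series according to the polynomial's terms.
g(0) = 0
g′(0) = -1/2
g′′(0) = -1
g′′′(0) = 1/4
g^(4)(0) = 1
Dividing each by k! gives the coefficients c_0, ..., c_4.

x^4/24 + x^3/24 - x^2/2 - x/2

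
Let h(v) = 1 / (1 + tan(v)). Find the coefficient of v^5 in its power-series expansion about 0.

-32/15

Use the geometric series for the reciprocal, then substitute.
h(0) = 1
h′(0) = -1
h′′(0) = 2
h′′′(0) = -8
h^(4)(0) = 40
h^(5)(0) = -256
So c_5 = h^(5)(0)/5! = -32/15.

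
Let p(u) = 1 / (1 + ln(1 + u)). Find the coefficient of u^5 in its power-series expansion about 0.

Use the geometric series for the reciprocal, then substitute.
p(0) = 1
p′(0) = -1
p′′(0) = 3
p′′′(0) = -14
p^(4)(0) = 88
p^(5)(0) = -694

-347/60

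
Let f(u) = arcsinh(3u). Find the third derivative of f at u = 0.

Use the known series and substitute for the argument.
The coefficient of u^3 in the expansion is -9/2, so f′′′(0) = 3! * (-9/2) = -27.

-27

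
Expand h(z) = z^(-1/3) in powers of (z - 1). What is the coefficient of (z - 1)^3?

-14/81

[(z - 1)^0] = 1;  [(z - 1)^1] = -1/3;  [(z - 1)^2] = 2/9;  [(z - 1)^3] = -14/81.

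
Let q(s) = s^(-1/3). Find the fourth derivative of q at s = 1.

The coefficient of (s - 1)^4 in the expansion is 35/243, so q^(4)(1) = 4! * (35/243) = 280/81.

280/81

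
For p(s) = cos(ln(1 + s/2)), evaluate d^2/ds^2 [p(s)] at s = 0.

Substitute the inner expansion into the outer series and collect powers.
From the series, [s^2] p = -1/8; multiply by 2! = 2 to get -1/4.

-1/4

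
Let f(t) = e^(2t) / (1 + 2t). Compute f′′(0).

Write out both Maclaurin series and multiply, keeping only the needed powers.
From the series, [t^2] f = 2; multiply by 2! = 2 to get 4.

4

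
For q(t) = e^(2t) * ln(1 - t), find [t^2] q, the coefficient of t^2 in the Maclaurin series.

Multiply the two series term by term and collect like powers.
q(0) = 0
q′(0) = -1
q′′(0) = -5
Then c_k = q^(k)(0)/k! gives each Taylor coefficient.

-5/2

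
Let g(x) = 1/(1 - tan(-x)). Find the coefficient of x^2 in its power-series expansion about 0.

Let u equal the inner series; expand the outer function in u and truncate.

1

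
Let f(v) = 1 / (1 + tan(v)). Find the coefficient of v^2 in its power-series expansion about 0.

Write 1/(1+u) = 1 - u + u^2 - u^3 + ... and substitute the series for u.
[v^0] = 1;  [v^1] = -1;  [v^2] = 1.
So c_2 = f′′(0)/2! = 1.

1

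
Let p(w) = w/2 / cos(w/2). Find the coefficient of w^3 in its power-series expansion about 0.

1/16

Divide the numerator series by the denominator series (power-series long division).
p(0) = 0
p′(0) = 1/2
p′′(0) = 0
p′′′(0) = 3/8
Then c_k = p^(k)(0)/k! gives each Taylor coefficient.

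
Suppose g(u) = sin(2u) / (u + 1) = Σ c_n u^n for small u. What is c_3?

2/3

Expand 1/(denominator) as a geometric series and multiply by the numerator's series.
[u^0] = 0;  [u^1] = 2;  [u^2] = -2;  [u^3] = 2/3.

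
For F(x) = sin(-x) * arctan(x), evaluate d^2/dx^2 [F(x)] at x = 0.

-2

Expand each factor separately, then convolve coefficients.
The coefficient of x^2 in the expansion is -1, so F′′(0) = 2! * (-1) = -2.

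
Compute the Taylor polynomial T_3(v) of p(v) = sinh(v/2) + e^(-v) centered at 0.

-7*v^3/48 + v^2/2 - v/2 + 1

Combine the two series term by term.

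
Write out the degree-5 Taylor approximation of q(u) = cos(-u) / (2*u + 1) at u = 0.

Expand 1/(denominator) as a geometric series and multiply by the numerator's series.
q(0) = 1
q′(0) = -2
q′′(0) = 7
q′′′(0) = -42
q^(4)(0) = 337
q^(5)(0) = -3370
The Taylor polynomial is Σ q^(k)(0)/k! · u^k.

-337*u^5/12 + 337*u^4/24 - 7*u^3 + 7*u^2/2 - 2*u + 1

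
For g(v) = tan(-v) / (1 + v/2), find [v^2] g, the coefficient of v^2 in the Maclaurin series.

1/2

Multiply the two series term by term and collect like powers.
So c_2 = g′′(0)/2! = 1/2.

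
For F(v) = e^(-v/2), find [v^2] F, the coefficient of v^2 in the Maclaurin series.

1/8

[v^0] = 1;  [v^1] = -1/2;  [v^2] = 1/8.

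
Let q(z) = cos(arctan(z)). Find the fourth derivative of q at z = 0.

9

Compose series: expand the inner function first, then feed it into the outer expansion.
From the series, [z^4] q = 3/8; multiply by 4! = 24 to get 9.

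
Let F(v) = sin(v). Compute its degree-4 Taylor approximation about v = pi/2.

Compute the successive derivatives at the expansion point and divide by k!.
[(v - pi/2)^0] = 1;  [(v - pi/2)^1] = 0;  [(v - pi/2)^2] = -1/2;  [(v - pi/2)^3] = 0;  [(v - pi/2)^4] = 1/24.

(v - pi/2)^4/24 - (v - pi/2)^2/2 + 1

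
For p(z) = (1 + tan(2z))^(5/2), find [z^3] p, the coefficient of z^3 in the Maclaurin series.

Let u equal the inner series; expand the outer function in u and truncate.
So c_3 = p′′′(0)/3! = 55/6.

55/6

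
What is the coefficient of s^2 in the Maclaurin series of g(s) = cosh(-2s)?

2

g(0) = 1
g′(0) = 0
g′′(0) = 4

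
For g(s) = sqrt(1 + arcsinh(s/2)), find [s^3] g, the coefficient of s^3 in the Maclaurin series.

Compose series: expand the inner function first, then feed it into the outer expansion.
g(0) = 1
g′(0) = 1/4
g′′(0) = -1/16
g′′′(0) = -1/64
The Taylor polynomial is Σ g^(k)(0)/k! · s^k.

-1/384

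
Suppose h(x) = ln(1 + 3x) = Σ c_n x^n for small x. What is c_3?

9

h(0) = 0
h′(0) = 3
h′′(0) = -9
h′′′(0) = 54
So c_3 = h′′′(0)/3! = 9.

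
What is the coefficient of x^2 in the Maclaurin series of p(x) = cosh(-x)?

p(0) = 1
p′(0) = 0
p′′(0) = 1
Dividing each by k! gives the coefficients c_0, ..., c_2.

1/2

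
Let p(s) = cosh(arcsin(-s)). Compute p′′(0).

1

Plug the Maclaurin series of the inner function into that of the outer and collect terms.
From the series, [s^2] p = 1/2; multiply by 2! = 2 to get 1.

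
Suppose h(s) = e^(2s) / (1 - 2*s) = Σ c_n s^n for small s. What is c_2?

Multiply the numerator's expansion by the denominator's geometric series.
[s^0] = 1;  [s^1] = 4;  [s^2] = 10.

10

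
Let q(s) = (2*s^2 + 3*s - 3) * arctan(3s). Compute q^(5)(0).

Shift and add copies of the series according to the polynomial's terms.
From the series, [s^5] q = -819/5; multiply by 5! = 120 to get -19656.

-19656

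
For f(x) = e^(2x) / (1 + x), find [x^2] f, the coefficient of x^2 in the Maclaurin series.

1

Write out both Maclaurin series and multiply, keeping only the needed powers.
[x^0] = 1;  [x^1] = 1;  [x^2] = 1.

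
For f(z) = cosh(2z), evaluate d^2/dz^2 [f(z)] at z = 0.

Use the known series and substitute for the argument.
The coefficient of z^2 in the expansion is 2, so f′′(0) = 2! * (2) = 4.

4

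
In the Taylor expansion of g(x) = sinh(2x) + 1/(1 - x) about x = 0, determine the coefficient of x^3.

Expand each term separately and add.

7/3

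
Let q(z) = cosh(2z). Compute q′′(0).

4

From the series, [z^2] q = 2; multiply by 2! = 2 to get 4.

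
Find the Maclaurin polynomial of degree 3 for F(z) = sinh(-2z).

F(0) = 0
F′(0) = -2
F′′(0) = 0
F′′′(0) = -8

-4*z^3/3 - 2*z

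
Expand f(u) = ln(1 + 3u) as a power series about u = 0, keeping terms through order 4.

f(0) = 0
f′(0) = 3
f′′(0) = -9
f′′′(0) = 54
f^(4)(0) = -486

-81*u^4/4 + 9*u^3 - 9*u^2/2 + 3*u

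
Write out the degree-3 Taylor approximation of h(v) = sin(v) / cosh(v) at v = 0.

Invert the denominator's series and multiply.
h(0) = 0
h′(0) = 1
h′′(0) = 0
h′′′(0) = -4
The Taylor polynomial is Σ h^(k)(0)/k! · v^k.

-2*v^3/3 + v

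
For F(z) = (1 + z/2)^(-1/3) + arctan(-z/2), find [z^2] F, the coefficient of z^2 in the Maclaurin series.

1/18

Combine the two series term by term.
F(0) = 1
F′(0) = -2/3
F′′(0) = 1/9
So c_2 = F′′(0)/2! = 1/18.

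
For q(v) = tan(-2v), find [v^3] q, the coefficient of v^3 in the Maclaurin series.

Use the known series and substitute for the argument.
[v^0] = 0;  [v^1] = -2;  [v^2] = 0;  [v^3] = -8/3.

-8/3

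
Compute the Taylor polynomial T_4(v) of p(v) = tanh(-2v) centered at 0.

8*v^3/3 - 2*v

p(0) = 0
p′(0) = -2
p′′(0) = 0
p′′′(0) = 16
p^(4)(0) = 0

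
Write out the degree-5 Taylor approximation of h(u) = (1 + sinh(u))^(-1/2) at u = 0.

Substitute the inner expansion into the outer series and collect powers.
h(0) = 1
h′(0) = -1/2
h′′(0) = 3/4
h′′′(0) = -19/8
h^(4)(0) = 153/16
h^(5)(0) = -1561/32
Then c_k = h^(k)(0)/k! gives each Taylor coefficient.

-1561*u^5/3840 + 51*u^4/128 - 19*u^3/48 + 3*u^2/8 - u/2 + 1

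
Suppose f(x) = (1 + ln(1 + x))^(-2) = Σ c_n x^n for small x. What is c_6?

Let u equal the inner series; expand the outer function in u and truncate.
f(0) = 1
f′(0) = -2
f′′(0) = 8
f′′′(0) = -46
f^(4)(0) = 342
f^(5)(0) = -3108
f^(6)(0) = 33324
So c_6 = f^(6)(0)/6! = 2777/60.

2777/60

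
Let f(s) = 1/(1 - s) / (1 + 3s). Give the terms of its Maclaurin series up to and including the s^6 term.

Take the Cauchy product of the two expansions.

547*s^6 - 182*s^5 + 61*s^4 - 20*s^3 + 7*s^2 - 2*s + 1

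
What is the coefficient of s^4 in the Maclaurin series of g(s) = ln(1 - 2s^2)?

-2

g(0) = 0
g′(0) = 0
g′′(0) = -4
g′′′(0) = 0
g^(4)(0) = -48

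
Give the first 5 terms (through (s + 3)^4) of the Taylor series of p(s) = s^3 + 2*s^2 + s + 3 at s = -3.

(s + 3)^3 - 7*(s + 3)^2 + 16*(s + 3) - 9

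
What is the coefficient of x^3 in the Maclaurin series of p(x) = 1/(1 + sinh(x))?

-7/6

Substitute the inner expansion into the outer series and collect powers.
p(0) = 1
p′(0) = -1
p′′(0) = 2
p′′′(0) = -7
Dividing each by k! gives the coefficients c_0, ..., c_3.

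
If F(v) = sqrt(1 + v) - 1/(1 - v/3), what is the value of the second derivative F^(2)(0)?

Combine the two series term by term.
From the series, [v^2] F = -17/72; multiply by 2! = 2 to get -17/36.

-17/36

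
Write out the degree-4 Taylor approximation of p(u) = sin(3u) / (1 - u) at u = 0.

Expand each factor separately, then convolve coefficients.
p(0) = 0
p′(0) = 3
p′′(0) = 6
p′′′(0) = -9
p^(4)(0) = -36
Then c_k = p^(k)(0)/k! gives each Taylor coefficient.

-3*u^4/2 - 3*u^3/2 + 3*u^2 + 3*u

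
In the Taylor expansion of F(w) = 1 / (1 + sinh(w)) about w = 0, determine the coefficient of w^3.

-7/6

Use the geometric series for the reciprocal, then substitute.
F(0) = 1
F′(0) = -1
F′′(0) = 2
F′′′(0) = -7
So c_3 = F′′′(0)/3! = -7/6.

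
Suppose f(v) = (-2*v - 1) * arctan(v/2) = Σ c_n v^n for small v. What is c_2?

Multiply each power in the prefactor through the base expansion.

-1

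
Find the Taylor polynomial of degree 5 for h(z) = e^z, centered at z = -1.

(z + 1)^5*e^(-1)/120 + (z + 1)^4*e^(-1)/24 + (z + 1)^3*e^(-1)/6 + (z + 1)^2*e^(-1)/2 + (z + 1)*e^(-1) + e^(-1)

h(-1) = e^(-1)
h′(-1) = e^(-1)
h′′(-1) = e^(-1)
h′′′(-1) = e^(-1)
h^(4)(-1) = e^(-1)
h^(5)(-1) = e^(-1)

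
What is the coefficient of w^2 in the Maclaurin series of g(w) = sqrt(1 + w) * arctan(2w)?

Expand each factor separately, then convolve coefficients.
g(0) = 0
g′(0) = 2
g′′(0) = 2
The Taylor polynomial is Σ g^(k)(0)/k! · w^k.

1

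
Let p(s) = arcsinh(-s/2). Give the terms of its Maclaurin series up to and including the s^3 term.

Differentiate repeatedly and evaluate at the center.
[s^0] = 0;  [s^1] = -1/2;  [s^2] = 0;  [s^3] = 1/48.

s^3/48 - s/2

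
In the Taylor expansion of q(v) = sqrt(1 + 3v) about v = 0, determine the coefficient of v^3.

27/16

Differentiate repeatedly and evaluate at the center.
So c_3 = q′′′(0)/3! = 27/16.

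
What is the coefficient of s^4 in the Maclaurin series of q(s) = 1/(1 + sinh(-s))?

Substitute the inner expansion into the outer series and collect powers.
[s^0] = 1;  [s^1] = 1;  [s^2] = 1;  [s^3] = 7/6;  [s^4] = 4/3.

4/3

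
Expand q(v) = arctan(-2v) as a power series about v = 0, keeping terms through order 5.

Apply the Taylor formula c_k = f^(k)(a)/k!.
[v^0] = 0;  [v^1] = -2;  [v^2] = 0;  [v^3] = 8/3;  [v^4] = 0;  [v^5] = -32/5.

-32*v^5/5 + 8*v^3/3 - 2*v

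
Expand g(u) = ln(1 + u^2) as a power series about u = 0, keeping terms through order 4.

Compute the successive derivatives at the expansion point and divide by k!.
g(0) = 0
g′(0) = 0
g′′(0) = 2
g′′′(0) = 0
g^(4)(0) = -12

-u^4/2 + u^2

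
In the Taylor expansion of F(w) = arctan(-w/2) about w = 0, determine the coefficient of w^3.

1/24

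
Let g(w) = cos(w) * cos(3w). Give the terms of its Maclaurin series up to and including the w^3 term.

Multiply the two series term by term and collect like powers.
g(0) = 1
g′(0) = 0
g′′(0) = -10
g′′′(0) = 0
Then c_k = g^(k)(0)/k! gives each Taylor coefficient.

1 - 5*w^2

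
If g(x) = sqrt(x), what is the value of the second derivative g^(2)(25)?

-1/500

Compute the successive derivatives at the expansion point and divide by k!.
From the series, [(x - 25)^2] g = -1/1000; multiply by 2! = 2 to get -1/500.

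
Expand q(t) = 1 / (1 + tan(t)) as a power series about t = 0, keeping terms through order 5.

-32*t^5/15 + 5*t^4/3 - 4*t^3/3 + t^2 - t + 1

Use the geometric series for the reciprocal, then substitute.
[t^0] = 1;  [t^1] = -1;  [t^2] = 1;  [t^3] = -4/3;  [t^4] = 5/3;  [t^5] = -32/15.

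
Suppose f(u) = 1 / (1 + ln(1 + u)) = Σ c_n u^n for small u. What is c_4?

11/3

Write 1/(1+u) = 1 - u + u^2 - u^3 + ... and substitute the series for u.
[u^0] = 1;  [u^1] = -1;  [u^2] = 3/2;  [u^3] = -7/3;  [u^4] = 11/3.
So c_4 = f^(4)(0)/4! = 11/3.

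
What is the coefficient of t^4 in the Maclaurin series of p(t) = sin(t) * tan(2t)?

7/3

Expand each factor separately, then convolve coefficients.
p(0) = 0
p′(0) = 0
p′′(0) = 4
p′′′(0) = 0
p^(4)(0) = 56
So c_4 = p^(4)(0)/4! = 7/3.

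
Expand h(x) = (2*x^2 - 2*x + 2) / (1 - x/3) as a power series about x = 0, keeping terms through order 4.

Multiply each power in the prefactor through the base expansion.

14*x^4/81 + 14*x^3/27 + 14*x^2/9 - 4*x/3 + 2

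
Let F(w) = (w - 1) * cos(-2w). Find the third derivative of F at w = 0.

Shift and add copies of the series according to the polynomial's terms.
The coefficient of w^3 in the expansion is -2, so F′′′(0) = 3! * (-2) = -12.

-12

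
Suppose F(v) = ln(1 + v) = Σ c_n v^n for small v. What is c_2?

Compute the successive derivatives at the expansion point and divide by k!.
F(0) = 0
F′(0) = 1
F′′(0) = -1
The Taylor polynomial is Σ F^(k)(0)/k! · v^k.

-1/2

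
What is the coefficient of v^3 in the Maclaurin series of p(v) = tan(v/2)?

1/24

p(0) = 0
p′(0) = 1/2
p′′(0) = 0
p′′′(0) = 1/4
The Taylor polynomial is Σ p^(k)(0)/k! · v^k.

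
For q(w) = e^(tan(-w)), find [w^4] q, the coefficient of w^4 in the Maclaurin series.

3/8

Compose series: expand the inner function first, then feed it into the outer expansion.
q(0) = 1
q′(0) = -1
q′′(0) = 1
q′′′(0) = -3
q^(4)(0) = 9
So c_4 = q^(4)(0)/4! = 3/8.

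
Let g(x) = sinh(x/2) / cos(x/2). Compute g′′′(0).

Divide the numerator series by the denominator series (power-series long division).
The coefficient of x^3 in the expansion is 1/12, so g′′′(0) = 3! * (1/12) = 1/2.

1/2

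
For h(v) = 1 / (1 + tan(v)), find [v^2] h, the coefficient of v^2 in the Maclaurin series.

Write 1/(1+u) = 1 - u + u^2 - u^3 + ... and substitute the series for u.
h(0) = 1
h′(0) = -1
h′′(0) = 2

1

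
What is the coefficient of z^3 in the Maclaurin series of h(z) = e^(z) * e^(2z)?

9/2

Multiply the two series term by term and collect like powers.
h(0) = 1
h′(0) = 3
h′′(0) = 9
h′′′(0) = 27
So c_3 = h′′′(0)/3! = 9/2.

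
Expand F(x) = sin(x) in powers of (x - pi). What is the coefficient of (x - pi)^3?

Apply the Taylor formula c_k = f^(k)(a)/k!.
F(pi) = 0
F′(pi) = -1
F′′(pi) = 0
F′′′(pi) = 1

1/6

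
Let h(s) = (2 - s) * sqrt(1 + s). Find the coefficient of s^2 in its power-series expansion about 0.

-3/4

Multiply each power in the prefactor through the base expansion.
h(0) = 2
h′(0) = 0
h′′(0) = -3/2
So c_2 = h′′(0)/2! = -3/4.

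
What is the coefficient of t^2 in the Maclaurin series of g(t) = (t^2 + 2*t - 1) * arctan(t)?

2

Shift and add copies of the series according to the polynomial's terms.
So c_2 = g′′(0)/2! = 2.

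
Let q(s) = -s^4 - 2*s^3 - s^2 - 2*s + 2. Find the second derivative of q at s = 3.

From the series, [(s - 3)^2] q = -73; multiply by 2! = 2 to get -146.

-146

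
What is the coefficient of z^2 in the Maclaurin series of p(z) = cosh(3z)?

p(0) = 1
p′(0) = 0
p′′(0) = 9
So c_2 = p′′(0)/2! = 9/2.

9/2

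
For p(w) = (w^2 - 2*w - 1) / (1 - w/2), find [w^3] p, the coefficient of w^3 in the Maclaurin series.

Distribute the polynomial across the series and collect like powers.
p(0) = -1
p′(0) = -5/2
p′′(0) = -1/2
p′′′(0) = -3/4
So c_3 = p′′′(0)/3! = -1/8.

-1/8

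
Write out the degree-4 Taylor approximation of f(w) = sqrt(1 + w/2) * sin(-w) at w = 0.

13*w^4/384 + 19*w^3/96 - w^2/4 - w

Write out both Maclaurin series and multiply, keeping only the needed powers.
f(0) = 0
f′(0) = -1
f′′(0) = -1/2
f′′′(0) = 19/16
f^(4)(0) = 13/16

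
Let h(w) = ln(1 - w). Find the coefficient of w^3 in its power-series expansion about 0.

h(0) = 0
h′(0) = -1
h′′(0) = -1
h′′′(0) = -2
So c_3 = h′′′(0)/3! = -1/3.

-1/3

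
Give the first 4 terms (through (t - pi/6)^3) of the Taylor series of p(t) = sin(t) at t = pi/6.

[(t - pi/6)^0] = 1/2;  [(t - pi/6)^1] = sqrt(3)/2;  [(t - pi/6)^2] = -1/4;  [(t - pi/6)^3] = -sqrt(3)/12.

-sqrt(3)*(t - pi/6)^3/12 - (t - pi/6)^2/4 + sqrt(3)*(t - pi/6)/2 + 1/2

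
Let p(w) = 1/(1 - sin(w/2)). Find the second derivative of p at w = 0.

1/2

Substitute the inner expansion into the outer series and collect powers.
From the series, [w^2] p = 1/4; multiply by 2! = 2 to get 1/2.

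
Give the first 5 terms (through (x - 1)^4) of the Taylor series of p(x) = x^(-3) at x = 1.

Differentiate repeatedly and evaluate at the center.

15*(x - 1)^4 - 10*(x - 1)^3 + 6*(x - 1)^2 - 3*(x - 1) + 1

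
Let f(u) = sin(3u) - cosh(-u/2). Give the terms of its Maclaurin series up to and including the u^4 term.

Combine the two series term by term.
f(0) = -1
f′(0) = 3
f′′(0) = -1/4
f′′′(0) = -27
f^(4)(0) = -1/16

-u^4/384 - 9*u^3/2 - u^2/8 + 3*u - 1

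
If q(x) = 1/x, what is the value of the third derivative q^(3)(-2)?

The coefficient of (x + 2)^3 in the expansion is -1/16, so q′′′(-2) = 3! * (-1/16) = -3/8.

-3/8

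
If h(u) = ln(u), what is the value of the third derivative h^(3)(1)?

The coefficient of (u - 1)^3 in the expansion is 1/3, so h′′′(1) = 3! * (1/3) = 2.

2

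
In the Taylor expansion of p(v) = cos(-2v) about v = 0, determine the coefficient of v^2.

Differentiate repeatedly and evaluate at the center.

-2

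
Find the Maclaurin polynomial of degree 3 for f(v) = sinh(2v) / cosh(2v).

Divide the numerator series by the denominator series (power-series long division).
f(0) = 0
f′(0) = 2
f′′(0) = 0
f′′′(0) = -16

-8*v^3/3 + 2*v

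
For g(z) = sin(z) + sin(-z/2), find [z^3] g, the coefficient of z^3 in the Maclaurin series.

Add the two expansions coefficient-wise.
g(0) = 0
g′(0) = 1/2
g′′(0) = 0
g′′′(0) = -7/8
So c_3 = g′′′(0)/3! = -7/48.

-7/48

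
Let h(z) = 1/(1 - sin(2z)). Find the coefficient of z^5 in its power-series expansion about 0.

Substitute the inner expansion into the outer series and collect powers.
h(0) = 1
h′(0) = 2
h′′(0) = 8
h′′′(0) = 40
h^(4)(0) = 256
h^(5)(0) = 1952
The Taylor polynomial is Σ h^(k)(0)/k! · z^k.

244/15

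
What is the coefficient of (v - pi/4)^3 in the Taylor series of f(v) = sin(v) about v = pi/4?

-sqrt(2)/12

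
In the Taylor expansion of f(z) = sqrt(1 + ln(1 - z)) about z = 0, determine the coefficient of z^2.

Let u equal the inner series; expand the outer function in u and truncate.
[z^0] = 1;  [z^1] = -1/2;  [z^2] = -3/8.
So c_2 = f′′(0)/2! = -3/8.

-3/8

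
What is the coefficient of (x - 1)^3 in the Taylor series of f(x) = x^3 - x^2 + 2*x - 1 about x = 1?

1

[(x - 1)^0] = 1;  [(x - 1)^1] = 3;  [(x - 1)^2] = 2;  [(x - 1)^3] = 1.
So c_3 = f′′′(1)/3! = 1.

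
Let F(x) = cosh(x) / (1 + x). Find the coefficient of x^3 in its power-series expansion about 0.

Write out both Maclaurin series and multiply, keeping only the needed powers.
So c_3 = F′′′(0)/3! = -3/2.

-3/2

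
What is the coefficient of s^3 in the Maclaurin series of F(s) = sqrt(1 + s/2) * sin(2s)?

-67/48

Expand each factor separately, then convolve coefficients.
[s^0] = 0;  [s^1] = 2;  [s^2] = 1/2;  [s^3] = -67/48.
So c_3 = F′′′(0)/3! = -67/48.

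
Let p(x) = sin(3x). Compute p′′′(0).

-27

Differentiate repeatedly and evaluate at the center.
The coefficient of x^3 in the expansion is -9/2, so p′′′(0) = 3! * (-9/2) = -27.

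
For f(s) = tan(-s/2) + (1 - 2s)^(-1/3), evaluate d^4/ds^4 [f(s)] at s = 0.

Add the two expansions coefficient-wise.
The coefficient of s^4 in the expansion is 560/243, so f^(4)(0) = 4! * (560/243) = 4480/81.

4480/81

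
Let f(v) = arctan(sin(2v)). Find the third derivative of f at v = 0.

-24

Plug the Maclaurin series of the inner function into that of the outer and collect terms.
From the series, [v^3] f = -4; multiply by 3! = 6 to get -24.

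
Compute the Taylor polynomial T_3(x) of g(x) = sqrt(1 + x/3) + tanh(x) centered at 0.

Combine the two series term by term.
g(0) = 1
g′(0) = 7/6
g′′(0) = -1/36
g′′′(0) = -143/72

-143*x^3/432 - x^2/72 + 7*x/6 + 1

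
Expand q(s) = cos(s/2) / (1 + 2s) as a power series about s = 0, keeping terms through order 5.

-5953*s^5/192 + 5953*s^4/384 - 31*s^3/4 + 31*s^2/8 - 2*s + 1

Multiply the two series term by term and collect like powers.
q(0) = 1
q′(0) = -2
q′′(0) = 31/4
q′′′(0) = -93/2
q^(4)(0) = 5953/16
q^(5)(0) = -29765/8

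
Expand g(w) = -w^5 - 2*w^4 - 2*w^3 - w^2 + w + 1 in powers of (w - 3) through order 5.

g(3) = -464
g′(3) = -680
g′′(3) = -794
g′′′(3) = -696
g^(4)(3) = -408
g^(5)(3) = -120
Then c_k = g^(k)(3)/k! gives each Taylor coefficient.

-(w - 3)^5 - 17*(w - 3)^4 - 116*(w - 3)^3 - 397*(w - 3)^2 - 680*(w - 3) - 464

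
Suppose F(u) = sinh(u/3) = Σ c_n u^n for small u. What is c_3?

1/162

F(0) = 0
F′(0) = 1/3
F′′(0) = 0
F′′′(0) = 1/27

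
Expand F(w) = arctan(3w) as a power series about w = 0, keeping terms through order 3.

[w^0] = 0;  [w^1] = 3;  [w^2] = 0;  [w^3] = -9.

-9*w^3 + 3*w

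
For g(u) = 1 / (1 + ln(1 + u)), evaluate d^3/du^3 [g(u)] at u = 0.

Use the geometric series for the reciprocal, then substitute.
From the series, [u^3] g = -7/3; multiply by 3! = 6 to get -14.

-14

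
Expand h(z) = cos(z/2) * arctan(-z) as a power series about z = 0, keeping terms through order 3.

Take the Cauchy product of the two expansions.

11*z^3/24 - z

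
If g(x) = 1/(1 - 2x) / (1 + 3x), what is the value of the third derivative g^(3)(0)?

-78

Write out both Maclaurin series and multiply, keeping only the needed powers.
The coefficient of x^3 in the expansion is -13, so g′′′(0) = 3! * (-13) = -78.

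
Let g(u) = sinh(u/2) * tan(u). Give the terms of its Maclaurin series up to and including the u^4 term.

3*u^4/16 + u^2/2

Write out both Maclaurin series and multiply, keeping only the needed powers.
g(0) = 0
g′(0) = 0
g′′(0) = 1
g′′′(0) = 0
g^(4)(0) = 9/2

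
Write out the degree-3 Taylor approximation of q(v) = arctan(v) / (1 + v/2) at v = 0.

-v^3/12 - v^2/2 + v

Take the Cauchy product of the two expansions.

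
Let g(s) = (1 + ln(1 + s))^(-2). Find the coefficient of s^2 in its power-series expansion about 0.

4

Let u equal the inner series; expand the outer function in u and truncate.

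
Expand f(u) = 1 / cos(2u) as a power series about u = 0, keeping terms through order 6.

Write the quotient as an unknown series and match coefficients against numerator = denominator · series.
f(0) = 1
f′(0) = 0
f′′(0) = 4
f′′′(0) = 0
f^(4)(0) = 80
f^(5)(0) = 0
f^(6)(0) = 3904
Dividing each by k! gives the coefficients c_0, ..., c_6.

244*u^6/45 + 10*u^4/3 + 2*u^2 + 1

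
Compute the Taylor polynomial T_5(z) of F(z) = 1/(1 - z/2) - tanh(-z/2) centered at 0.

Combine the two series term by term.
F(0) = 1
F′(0) = 1
F′′(0) = 1/2
F′′′(0) = 1/2
F^(4)(0) = 3/2
F^(5)(0) = 17/4

17*z^5/480 + z^4/16 + z^3/12 + z^2/4 + z + 1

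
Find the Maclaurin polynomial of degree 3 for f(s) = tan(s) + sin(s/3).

53*s^3/162 + 4*s/3

Expand each term separately and add.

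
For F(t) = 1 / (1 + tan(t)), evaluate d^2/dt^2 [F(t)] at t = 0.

2

Use the geometric series for the reciprocal, then substitute.
From the series, [t^2] F = 1; multiply by 2! = 2 to get 2.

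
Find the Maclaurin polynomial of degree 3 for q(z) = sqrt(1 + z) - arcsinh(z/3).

89*z^3/1296 - z^2/8 + z/6 + 1

Expand each term separately and add.
[z^0] = 1;  [z^1] = 1/6;  [z^2] = -1/8;  [z^3] = 89/1296.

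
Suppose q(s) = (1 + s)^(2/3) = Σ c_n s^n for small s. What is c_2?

-1/9

c_2 = q′′(0)/2! = -1/9.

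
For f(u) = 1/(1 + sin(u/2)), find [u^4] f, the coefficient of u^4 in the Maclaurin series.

Compose series: expand the inner function first, then feed it into the outer expansion.
[u^0] = 1;  [u^1] = -1/2;  [u^2] = 1/4;  [u^3] = -5/48;  [u^4] = 1/24.
So c_4 = f^(4)(0)/4! = 1/24.

1/24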